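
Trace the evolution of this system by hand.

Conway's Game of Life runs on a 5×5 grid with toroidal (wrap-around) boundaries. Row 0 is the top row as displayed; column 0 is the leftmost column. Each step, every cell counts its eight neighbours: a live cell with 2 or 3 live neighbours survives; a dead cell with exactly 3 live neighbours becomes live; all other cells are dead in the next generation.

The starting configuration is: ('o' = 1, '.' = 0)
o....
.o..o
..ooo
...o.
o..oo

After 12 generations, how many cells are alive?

3

[0] o....
.o..o
..ooo
...o.
o..oo
[1] .o.o.
.oo.o
o.o.o
o....
o..o.
[2] .o.o.
....o
..o.o
o..o.
ooo..
[3] .o.oo
o.o.o
o...o
o..o.
o..o.
[4] .o...
..o..
.....
oo.o.
oo.o.
[5] oo...
.....
.oo..
oo...
.....
[6] .....
o.o..
ooo..
ooo..
.....
[7] .....
o.o..
...oo
o.o..
.o...
[8] .o...
...oo
o.ooo
ooooo
.o...
[9] o.o..
.o...
.....
.....
...oo
[10] ooooo
.o...
.....
.....
...oo
[11] .o...
.o.oo
.....
.....
.o...
[12] .o...
o.o..
.....
.....
.....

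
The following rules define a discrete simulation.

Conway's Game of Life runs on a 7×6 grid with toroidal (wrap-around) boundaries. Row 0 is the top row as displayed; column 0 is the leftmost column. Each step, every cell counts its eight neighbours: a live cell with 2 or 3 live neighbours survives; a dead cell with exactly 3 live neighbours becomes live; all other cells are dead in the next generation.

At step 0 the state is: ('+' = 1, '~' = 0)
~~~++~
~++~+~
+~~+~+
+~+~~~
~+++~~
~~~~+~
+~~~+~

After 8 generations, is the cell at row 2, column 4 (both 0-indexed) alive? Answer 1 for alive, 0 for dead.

step 0: ~~~++~
~++~+~
+~~+~+
+~+~~~
~+++~~
~~~~+~
+~~~+~
step 1: ~++~+~
+++~~~
+~~+++
+~~~++
~+++~~
~++~++
~~~~+~
step 2: +~+~~+
~~~~~~
~~++~~
~~~~~~
~~~~~~
++~~++
+~~~+~
step 3: ++~~~+
~+++~~
~~~~~~
~~~~~~
+~~~~+
++~~+~
~~~++~
step 4: ++~~~+
~++~~~
~~+~~~
~~~~~~
++~~~+
++~++~
~~+++~
step 5: +~~~++
~~+~~~
~++~~~
++~~~~
~++~++
~~~~~~
~~~~~~
step 6: ~~~~~+
+~++~+
+~+~~~
~~~+~+
~++~~+
~~~~~~
~~~~~+
step 7: ~~~~~+
+~++++
+~+~~~
~~~+++
+~+~+~
+~~~~~
~~~~~~
step 8: +~~+~+
+~+++~
+~+~~~
+~+~+~
++~~+~
~+~~~+
~~~~~~

0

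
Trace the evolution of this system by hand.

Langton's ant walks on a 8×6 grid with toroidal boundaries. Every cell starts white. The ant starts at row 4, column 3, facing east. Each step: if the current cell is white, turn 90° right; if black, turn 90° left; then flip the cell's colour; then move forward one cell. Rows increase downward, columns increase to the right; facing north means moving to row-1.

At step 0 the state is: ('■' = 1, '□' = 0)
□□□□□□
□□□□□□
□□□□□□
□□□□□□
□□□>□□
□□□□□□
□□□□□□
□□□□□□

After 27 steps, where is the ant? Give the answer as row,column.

2,0

0) □□□□□□
□□□□□□
□□□□□□
□□□□□□
□□□>□□
□□□□□□
□□□□□□
□□□□□□
1) □□□□□□
□□□□□□
□□□□□□
□□□□□□
□□□■□□
□□□v□□
□□□□□□
□□□□□□
2) □□□□□□
□□□□□□
□□□□□□
□□□□□□
□□□■□□
□□<■□□
□□□□□□
□□□□□□
3) □□□□□□
□□□□□□
□□□□□□
□□□□□□
□□^■□□
□□■■□□
□□□□□□
□□□□□□
4) □□□□□□
□□□□□□
□□□□□□
□□□□□□
□□■>□□
□□■■□□
□□□□□□
□□□□□□
5) □□□□□□
□□□□□□
□□□□□□
□□□^□□
□□■□□□
□□■■□□
□□□□□□
□□□□□□
6) □□□□□□
□□□□□□
□□□□□□
□□□■>□
□□■□□□
□□■■□□
□□□□□□
□□□□□□
7) □□□□□□
□□□□□□
□□□□□□
□□□■■□
□□■□v□
□□■■□□
□□□□□□
□□□□□□
8) □□□□□□
□□□□□□
□□□□□□
□□□■■□
□□■<■□
□□■■□□
□□□□□□
□□□□□□
9) □□□□□□
□□□□□□
□□□□□□
□□□^■□
□□■■■□
□□■■□□
□□□□□□
□□□□□□
10) □□□□□□
□□□□□□
□□□□□□
□□<□■□
□□■■■□
□□■■□□
□□□□□□
□□□□□□
11) □□□□□□
□□□□□□
□□^□□□
□□■□■□
□□■■■□
□□■■□□
□□□□□□
□□□□□□
12) □□□□□□
□□□□□□
□□■>□□
□□■□■□
□□■■■□
□□■■□□
□□□□□□
□□□□□□
13) □□□□□□
□□□□□□
□□■■□□
□□■v■□
□□■■■□
□□■■□□
□□□□□□
□□□□□□
14) □□□□□□
□□□□□□
□□■■□□
□□<■■□
□□■■■□
□□■■□□
□□□□□□
□□□□□□
15) □□□□□□
□□□□□□
□□■■□□
□□□■■□
□□v■■□
□□■■□□
□□□□□□
□□□□□□
16) □□□□□□
□□□□□□
□□■■□□
□□□■■□
□□□>■□
□□■■□□
□□□□□□
□□□□□□
17) □□□□□□
□□□□□□
□□■■□□
□□□^■□
□□□□■□
□□■■□□
□□□□□□
□□□□□□
18) □□□□□□
□□□□□□
□□■■□□
□□<□■□
□□□□■□
□□■■□□
□□□□□□
□□□□□□
19) □□□□□□
□□□□□□
□□^■□□
□□■□■□
□□□□■□
□□■■□□
□□□□□□
□□□□□□
20) □□□□□□
□□□□□□
□<□■□□
□□■□■□
□□□□■□
□□■■□□
□□□□□□
□□□□□□
21) □□□□□□
□^□□□□
□■□■□□
□□■□■□
□□□□■□
□□■■□□
□□□□□□
□□□□□□
22) □□□□□□
□■>□□□
□■□■□□
□□■□■□
□□□□■□
□□■■□□
□□□□□□
□□□□□□
23) □□□□□□
□■■□□□
□■v■□□
□□■□■□
□□□□■□
□□■■□□
□□□□□□
□□□□□□
24) □□□□□□
□■■□□□
□<■■□□
□□■□■□
□□□□■□
□□■■□□
□□□□□□
□□□□□□
25) □□□□□□
□■■□□□
□□■■□□
□v■□■□
□□□□■□
□□■■□□
□□□□□□
□□□□□□
26) □□□□□□
□■■□□□
□□■■□□
<■■□■□
□□□□■□
□□■■□□
□□□□□□
□□□□□□
27) □□□□□□
□■■□□□
^□■■□□
■■■□■□
□□□□■□
□□■■□□
□□□□□□
□□□□□□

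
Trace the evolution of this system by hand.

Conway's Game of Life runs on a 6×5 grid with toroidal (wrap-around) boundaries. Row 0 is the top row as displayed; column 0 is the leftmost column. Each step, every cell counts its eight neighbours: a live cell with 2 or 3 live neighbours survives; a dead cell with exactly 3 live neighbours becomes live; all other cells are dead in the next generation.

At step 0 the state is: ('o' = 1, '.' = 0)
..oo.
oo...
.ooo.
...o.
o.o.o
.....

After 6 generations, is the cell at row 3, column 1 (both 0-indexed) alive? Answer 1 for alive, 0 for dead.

gen 0: ..oo.
oo...
.ooo.
...o.
o.o.o
.....
gen 1: .oo..
o...o
oo.oo
o....
...oo
.oo.o
gen 2: ..o.o
.....
.o.o.
.oo..
.oooo
.o..o
gen 3: o..o.
..oo.
.o...
....o
....o
.o..o
gen 4: oo.o.
.oooo
..oo.
o....
...oo
...oo
gen 5: .o...
.....
o....
..o..
o..o.
.....
gen 6: .....
.....
.....
.o..o
.....
.....

1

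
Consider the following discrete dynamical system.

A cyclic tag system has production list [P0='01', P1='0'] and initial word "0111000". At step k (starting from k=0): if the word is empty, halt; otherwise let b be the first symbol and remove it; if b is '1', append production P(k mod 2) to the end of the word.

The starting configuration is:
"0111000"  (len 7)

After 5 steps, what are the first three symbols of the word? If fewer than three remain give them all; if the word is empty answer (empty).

000

0) "0111000"  (len 7)
1) "111000"  (len 6)
2) "110000"  (len 6)
3) "1000001"  (len 7)
4) "0000010"  (len 7)
5) "000010"  (len 6)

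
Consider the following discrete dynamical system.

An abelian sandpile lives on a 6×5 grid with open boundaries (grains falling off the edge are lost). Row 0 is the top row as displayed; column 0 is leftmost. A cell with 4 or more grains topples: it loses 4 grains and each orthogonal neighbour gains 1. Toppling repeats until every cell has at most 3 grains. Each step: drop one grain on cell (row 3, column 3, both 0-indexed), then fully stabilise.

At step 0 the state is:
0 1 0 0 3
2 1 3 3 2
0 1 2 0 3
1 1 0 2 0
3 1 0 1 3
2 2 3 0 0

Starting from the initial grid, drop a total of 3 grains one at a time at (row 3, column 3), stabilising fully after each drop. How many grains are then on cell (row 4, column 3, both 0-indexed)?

2

gen 0: 0 1 0 0 3
2 1 3 3 2
0 1 2 0 3
1 1 0 2 0
3 1 0 1 3
2 2 3 0 0
gen 1: 0 1 0 0 3
2 1 3 3 2
0 1 2 0 3
1 1 0 3 0
3 1 0 1 3
2 2 3 0 0
gen 2: 0 1 0 0 3
2 1 3 3 2
0 1 2 1 3
1 1 1 0 1
3 1 0 2 3
2 2 3 0 0
gen 3: 0 1 0 0 3
2 1 3 3 2
0 1 2 1 3
1 1 1 1 1
3 1 0 2 3
2 2 3 0 0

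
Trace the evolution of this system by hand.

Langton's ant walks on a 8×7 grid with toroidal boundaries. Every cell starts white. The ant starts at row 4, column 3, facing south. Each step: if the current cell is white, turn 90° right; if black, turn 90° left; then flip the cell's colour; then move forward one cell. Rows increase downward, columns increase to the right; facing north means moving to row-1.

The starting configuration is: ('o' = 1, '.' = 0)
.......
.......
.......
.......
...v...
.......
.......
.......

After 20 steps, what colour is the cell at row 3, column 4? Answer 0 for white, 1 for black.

1

k=0  .......
.......
.......
.......
...v...
.......
.......
.......
k=1  .......
.......
.......
.......
..<o...
.......
.......
.......
k=2  .......
.......
.......
..^....
..oo...
.......
.......
.......
k=3  .......
.......
.......
..o>...
..oo...
.......
.......
.......
k=4  .......
.......
.......
..oo...
..ov...
.......
.......
.......
k=5  .......
.......
.......
..oo...
..o.>..
.......
.......
.......
k=6  .......
.......
.......
..oo...
..o.o..
....v..
.......
.......
k=7  .......
.......
.......
..oo...
..o.o..
...<o..
.......
.......
k=8  .......
.......
.......
..oo...
..o^o..
...oo..
.......
.......
k=9  .......
.......
.......
..oo...
..oo>..
...oo..
.......
.......
k=10  .......
.......
.......
..oo^..
..oo...
...oo..
.......
.......
k=11  .......
.......
.......
..ooo>.
..oo...
...oo..
.......
.......
k=12  .......
.......
.......
..oooo.
..oo.v.
...oo..
.......
.......
k=13  .......
.......
.......
..oooo.
..oo<o.
...oo..
.......
.......
k=14  .......
.......
.......
..oo^o.
..oooo.
...oo..
.......
.......
k=15  .......
.......
.......
..o<.o.
..oooo.
...oo..
.......
.......
k=16  .......
.......
.......
..o..o.
..ovoo.
...oo..
.......
.......
k=17  .......
.......
.......
..o..o.
..o.>o.
...oo..
.......
.......
k=18  .......
.......
.......
..o.^o.
..o..o.
...oo..
.......
.......
k=19  .......
.......
.......
..o.o>.
..o..o.
...oo..
.......
.......
k=20  .......
.......
.....^.
..o.o..
..o..o.
...oo..
.......
.......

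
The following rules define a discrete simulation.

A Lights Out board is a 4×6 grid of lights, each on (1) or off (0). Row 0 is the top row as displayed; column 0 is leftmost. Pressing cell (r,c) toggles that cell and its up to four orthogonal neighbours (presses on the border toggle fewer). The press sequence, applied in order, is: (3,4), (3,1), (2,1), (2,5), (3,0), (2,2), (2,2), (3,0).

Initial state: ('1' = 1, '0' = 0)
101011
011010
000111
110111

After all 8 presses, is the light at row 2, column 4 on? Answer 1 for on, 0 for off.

1

t=0: 101011
011010
000111
110111
t=1: 101011
011010
000101
110000
t=2: 101011
011010
010101
001000
t=3: 101011
001010
101101
011000
t=4: 101011
001011
101110
011001
t=5: 101011
001011
001110
101001
t=6: 101011
000011
010010
100001
t=7: 101011
001011
001110
101001
t=8: 101011
001011
101110
011001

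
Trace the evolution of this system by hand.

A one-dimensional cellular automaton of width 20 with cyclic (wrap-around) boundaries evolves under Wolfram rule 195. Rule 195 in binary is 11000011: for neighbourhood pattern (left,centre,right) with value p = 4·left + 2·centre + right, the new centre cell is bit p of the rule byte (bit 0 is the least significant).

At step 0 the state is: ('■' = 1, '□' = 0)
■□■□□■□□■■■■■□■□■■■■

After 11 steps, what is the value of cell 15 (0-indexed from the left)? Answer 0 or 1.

t=0: ■□■□□■□□■■■■■□■□■■■■
t=1: ■□□□■□□■□■■■■□□□□■■■
t=2: ■□■■□□■□□□■■■□■■■□■■
t=3: ■□□■□■□□■■□■■□□■■□□■
t=4: ■□■□□□□■□■□□■□■□■□■□
t=5: □□□□■■■□□□□■□□□□□□□□
t=6: ■■■■□■■□■■■□□■■■■■■■
t=7: ■■■■□□■□□■■□■□■■■■■■
t=8: ■■■■□■□□■□■□□□□■■■■■
t=9: ■■■■□□□■□□□□■■■□■■■■
t=10: ■■■■□■■□□■■■□■■□□■■■
t=11: ■■■■□□■□■□■■□□■□■□■■

0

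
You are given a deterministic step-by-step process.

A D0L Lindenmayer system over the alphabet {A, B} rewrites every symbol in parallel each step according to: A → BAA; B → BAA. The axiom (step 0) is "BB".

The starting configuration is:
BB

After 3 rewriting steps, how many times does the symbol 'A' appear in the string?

[0] BB
[1] BAABAA
[2] BAABAABAABAABAABAA
[3] BAABAABAABAABAABAABAABAABAABAABAABAABAABAABAABAABAABAA

36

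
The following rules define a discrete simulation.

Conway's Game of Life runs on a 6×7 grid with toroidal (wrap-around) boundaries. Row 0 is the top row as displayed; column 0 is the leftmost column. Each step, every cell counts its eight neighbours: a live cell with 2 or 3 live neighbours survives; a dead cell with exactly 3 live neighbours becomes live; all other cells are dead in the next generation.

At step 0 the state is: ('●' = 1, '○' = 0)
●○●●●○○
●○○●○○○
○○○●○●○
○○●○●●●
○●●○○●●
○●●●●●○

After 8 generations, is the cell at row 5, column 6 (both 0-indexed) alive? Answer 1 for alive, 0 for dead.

0) ●○●●●○○
●○○●○○○
○○○●○●○
○○●○●●●
○●●○○●●
○●●●●●○
1) ●○○○○●●
○●○○○○●
○○●●○●○
●●●○○○○
○○○○○○○
○○○○○○○
2) ●○○○○●●
○●●○●○○
○○○●○○●
○●●●○○○
○●○○○○○
○○○○○○●
3) ●●○○○●●
○●●●●○○
●○○○●○○
●●○●○○○
●●○○○○○
○○○○○●●
4) ○●○●○○○
○○●●●○○
●○○○●○○
○○●○○○●
○●●○○○○
○○○○○●○
5) ○○○●○○○
○●●○●○○
○●●○●●○
●○●●○○○
○●●○○○○
○●○○○○○
6) ○●○●○○○
○●○○●●○
●○○○●●○
●○○○●○○
●○○●○○○
○●○○○○○
7) ●●○○●○○
●●●●○●●
●●○●○○○
●●○●●●○
●●○○○○○
●●○○○○○
8) ○○○●●●○
○○○●○●○
○○○○○○○
○○○●●○○
○○○○●○○
○○●○○○●

1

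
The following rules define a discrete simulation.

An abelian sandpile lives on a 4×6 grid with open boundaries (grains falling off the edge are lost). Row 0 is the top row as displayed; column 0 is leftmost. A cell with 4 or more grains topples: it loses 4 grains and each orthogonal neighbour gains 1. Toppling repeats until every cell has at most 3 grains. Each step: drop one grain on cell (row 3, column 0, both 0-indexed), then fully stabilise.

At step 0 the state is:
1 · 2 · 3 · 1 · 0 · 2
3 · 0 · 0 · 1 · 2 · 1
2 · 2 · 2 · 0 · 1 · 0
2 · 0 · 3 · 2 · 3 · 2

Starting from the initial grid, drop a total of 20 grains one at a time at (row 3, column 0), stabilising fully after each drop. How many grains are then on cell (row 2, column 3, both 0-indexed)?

1

step 0: 1 · 2 · 3 · 1 · 0 · 2
3 · 0 · 0 · 1 · 2 · 1
2 · 2 · 2 · 0 · 1 · 0
2 · 0 · 3 · 2 · 3 · 2
step 1: 1 · 2 · 3 · 1 · 0 · 2
3 · 0 · 0 · 1 · 2 · 1
2 · 2 · 2 · 0 · 1 · 0
3 · 0 · 3 · 2 · 3 · 2
step 2: 1 · 2 · 3 · 1 · 0 · 2
3 · 0 · 0 · 1 · 2 · 1
3 · 2 · 2 · 0 · 1 · 0
0 · 1 · 3 · 2 · 3 · 2
step 3: 1 · 2 · 3 · 1 · 0 · 2
3 · 0 · 0 · 1 · 2 · 1
3 · 2 · 2 · 0 · 1 · 0
1 · 1 · 3 · 2 · 3 · 2
step 4: 1 · 2 · 3 · 1 · 0 · 2
3 · 0 · 0 · 1 · 2 · 1
3 · 2 · 2 · 0 · 1 · 0
2 · 1 · 3 · 2 · 3 · 2
step 5: 1 · 2 · 3 · 1 · 0 · 2
3 · 0 · 0 · 1 · 2 · 1
3 · 2 · 2 · 0 · 1 · 0
3 · 1 · 3 · 2 · 3 · 2
step 6: 2 · 2 · 3 · 1 · 0 · 2
0 · 1 · 0 · 1 · 2 · 1
1 · 3 · 2 · 0 · 1 · 0
1 · 2 · 3 · 2 · 3 · 2
step 7: 2 · 2 · 3 · 1 · 0 · 2
0 · 1 · 0 · 1 · 2 · 1
1 · 3 · 2 · 0 · 1 · 0
2 · 2 · 3 · 2 · 3 · 2
step 8: 2 · 2 · 3 · 1 · 0 · 2
0 · 1 · 0 · 1 · 2 · 1
1 · 3 · 2 · 0 · 1 · 0
3 · 2 · 3 · 2 · 3 · 2
step 9: 2 · 2 · 3 · 1 · 0 · 2
0 · 1 · 0 · 1 · 2 · 1
2 · 3 · 2 · 0 · 1 · 0
0 · 3 · 3 · 2 · 3 · 2
step 10: 2 · 2 · 3 · 1 · 0 · 2
0 · 1 · 0 · 1 · 2 · 1
2 · 3 · 2 · 0 · 1 · 0
1 · 3 · 3 · 2 · 3 · 2
step 11: 2 · 2 · 3 · 1 · 0 · 2
0 · 1 · 0 · 1 · 2 · 1
2 · 3 · 2 · 0 · 1 · 0
2 · 3 · 3 · 2 · 3 · 2
step 12: 2 · 2 · 3 · 1 · 0 · 2
0 · 1 · 0 · 1 · 2 · 1
2 · 3 · 2 · 0 · 1 · 0
3 · 3 · 3 · 2 · 3 · 2
step 13: 2 · 2 · 3 · 1 · 0 · 2
1 · 2 · 1 · 1 · 2 · 1
0 · 2 · 0 · 1 · 1 · 0
2 · 2 · 1 · 3 · 3 · 2
step 14: 2 · 2 · 3 · 1 · 0 · 2
1 · 2 · 1 · 1 · 2 · 1
0 · 2 · 0 · 1 · 1 · 0
3 · 2 · 1 · 3 · 3 · 2
step 15: 2 · 2 · 3 · 1 · 0 · 2
1 · 2 · 1 · 1 · 2 · 1
1 · 2 · 0 · 1 · 1 · 0
0 · 3 · 1 · 3 · 3 · 2
step 16: 2 · 2 · 3 · 1 · 0 · 2
1 · 2 · 1 · 1 · 2 · 1
1 · 2 · 0 · 1 · 1 · 0
1 · 3 · 1 · 3 · 3 · 2
step 17: 2 · 2 · 3 · 1 · 0 · 2
1 · 2 · 1 · 1 · 2 · 1
1 · 2 · 0 · 1 · 1 · 0
2 · 3 · 1 · 3 · 3 · 2
step 18: 2 · 2 · 3 · 1 · 0 · 2
1 · 2 · 1 · 1 · 2 · 1
1 · 2 · 0 · 1 · 1 · 0
3 · 3 · 1 · 3 · 3 · 2
step 19: 2 · 2 · 3 · 1 · 0 · 2
1 · 2 · 1 · 1 · 2 · 1
2 · 3 · 0 · 1 · 1 · 0
1 · 0 · 2 · 3 · 3 · 2
step 20: 2 · 2 · 3 · 1 · 0 · 2
1 · 2 · 1 · 1 · 2 · 1
2 · 3 · 0 · 1 · 1 · 0
2 · 0 · 2 · 3 · 3 · 2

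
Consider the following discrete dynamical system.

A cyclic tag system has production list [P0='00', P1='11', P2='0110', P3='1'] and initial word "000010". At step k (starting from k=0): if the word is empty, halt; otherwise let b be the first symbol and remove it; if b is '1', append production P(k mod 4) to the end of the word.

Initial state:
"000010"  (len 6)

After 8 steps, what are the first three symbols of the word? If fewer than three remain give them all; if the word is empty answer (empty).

t=0: "000010"  (len 6)
t=1: "00010"  (len 5)
t=2: "0010"  (len 4)
t=3: "010"  (len 3)
t=4: "10"  (len 2)
t=5: "000"  (len 3)
t=6: "00"  (len 2)
t=7: "0"  (len 1)
t=8: (halted — word empty)

(empty)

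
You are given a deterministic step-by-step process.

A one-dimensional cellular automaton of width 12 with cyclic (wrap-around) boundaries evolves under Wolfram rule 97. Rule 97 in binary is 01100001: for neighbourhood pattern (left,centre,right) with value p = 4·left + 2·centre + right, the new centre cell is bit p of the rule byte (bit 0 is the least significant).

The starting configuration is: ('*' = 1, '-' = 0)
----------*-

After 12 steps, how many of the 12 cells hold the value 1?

t=0: ----------*-
t=1: *********---
t=2: --------*-*-
t=3: *******--*--
t=4: ------*-----
t=5: *****---****
t=6: ----*-*-----
t=7: ***--*--****
t=8: --*---------
t=9: *---********
t=10: *-*---------
t=11: -*--*******-
t=12: ----------*-

1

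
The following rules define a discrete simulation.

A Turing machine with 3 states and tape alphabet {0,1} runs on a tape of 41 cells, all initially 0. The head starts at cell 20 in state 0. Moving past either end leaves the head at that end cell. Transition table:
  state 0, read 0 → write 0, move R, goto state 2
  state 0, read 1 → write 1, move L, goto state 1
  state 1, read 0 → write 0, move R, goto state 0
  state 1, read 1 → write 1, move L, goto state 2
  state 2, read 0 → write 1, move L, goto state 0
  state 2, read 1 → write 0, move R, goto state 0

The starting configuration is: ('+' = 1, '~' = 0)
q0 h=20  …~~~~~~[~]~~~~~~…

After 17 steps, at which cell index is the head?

gen 0: q0 h=20  …~~~~~~[~]~~~~~~…
gen 1: q2 h=21  …~~~~~~[~]~~~~~~…
gen 2: q0 h=20  …~~~~~~[~]+~~~~~…
gen 3: q2 h=21  …~~~~~~[+]~~~~~~…
gen 4: q0 h=22  …~~~~~~[~]~~~~~~…
gen 5: q2 h=23  …~~~~~~[~]~~~~~~…
gen 6: q0 h=22  …~~~~~~[~]+~~~~~…
gen 7: q2 h=23  …~~~~~~[+]~~~~~~…
gen 8: q0 h=24  …~~~~~~[~]~~~~~~…
gen 9: q2 h=25  …~~~~~~[~]~~~~~~…
gen 10: q0 h=24  …~~~~~~[~]+~~~~~…
gen 11: q2 h=25  …~~~~~~[+]~~~~~~…
gen 12: q0 h=26  …~~~~~~[~]~~~~~~…
gen 13: q2 h=27  …~~~~~~[~]~~~~~~…
gen 14: q0 h=26  …~~~~~~[~]+~~~~~…
gen 15: q2 h=27  …~~~~~~[+]~~~~~~…
gen 16: q0 h=28  …~~~~~~[~]~~~~~~…
gen 17: q2 h=29  …~~~~~~[~]~~~~~~…

29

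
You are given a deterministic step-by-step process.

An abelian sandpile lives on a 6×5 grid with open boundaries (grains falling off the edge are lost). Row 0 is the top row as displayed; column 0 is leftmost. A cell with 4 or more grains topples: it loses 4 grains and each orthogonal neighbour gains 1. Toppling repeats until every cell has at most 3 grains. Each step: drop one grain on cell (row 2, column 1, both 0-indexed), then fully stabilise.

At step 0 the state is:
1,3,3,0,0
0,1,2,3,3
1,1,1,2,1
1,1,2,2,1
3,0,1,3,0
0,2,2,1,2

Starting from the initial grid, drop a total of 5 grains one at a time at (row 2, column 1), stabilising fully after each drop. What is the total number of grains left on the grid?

[0] 1,3,3,0,0
0,1,2,3,3
1,1,1,2,1
1,1,2,2,1
3,0,1,3,0
0,2,2,1,2
[1] 1,3,3,0,0
0,1,2,3,3
1,2,1,2,1
1,1,2,2,1
3,0,1,3,0
0,2,2,1,2
[2] 1,3,3,0,0
0,1,2,3,3
1,3,1,2,1
1,1,2,2,1
3,0,1,3,0
0,2,2,1,2
[3] 1,3,3,0,0
0,2,2,3,3
2,0,2,2,1
1,2,2,2,1
3,0,1,3,0
0,2,2,1,2
[4] 1,3,3,0,0
0,2,2,3,3
2,1,2,2,1
1,2,2,2,1
3,0,1,3,0
0,2,2,1,2
[5] 1,3,3,0,0
0,2,2,3,3
2,2,2,2,1
1,2,2,2,1
3,0,1,3,0
0,2,2,1,2

48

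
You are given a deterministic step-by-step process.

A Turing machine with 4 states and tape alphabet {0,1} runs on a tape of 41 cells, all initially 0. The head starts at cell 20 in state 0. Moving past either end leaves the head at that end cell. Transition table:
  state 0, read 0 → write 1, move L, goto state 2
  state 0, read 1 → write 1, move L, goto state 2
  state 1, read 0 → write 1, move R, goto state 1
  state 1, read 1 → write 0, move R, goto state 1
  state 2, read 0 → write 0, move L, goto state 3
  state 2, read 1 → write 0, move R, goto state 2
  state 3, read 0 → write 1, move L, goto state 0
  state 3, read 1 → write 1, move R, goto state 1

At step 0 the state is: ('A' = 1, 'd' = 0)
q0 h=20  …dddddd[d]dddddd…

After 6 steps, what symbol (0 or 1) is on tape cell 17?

k=0  q0 h=20  …dddddd[d]dddddd…
k=1  q2 h=19  …dddddd[d]Addddd…
k=2  q3 h=18  …dddddd[d]dAdddd…
k=3  q0 h=17  …dddddd[d]AdAddd…
k=4  q2 h=16  …dddddd[d]AAdAdd…
k=5  q3 h=15  …dddddd[d]dAAdAd…
k=6  q0 h=14  …dddddd[d]AdAAdA…

1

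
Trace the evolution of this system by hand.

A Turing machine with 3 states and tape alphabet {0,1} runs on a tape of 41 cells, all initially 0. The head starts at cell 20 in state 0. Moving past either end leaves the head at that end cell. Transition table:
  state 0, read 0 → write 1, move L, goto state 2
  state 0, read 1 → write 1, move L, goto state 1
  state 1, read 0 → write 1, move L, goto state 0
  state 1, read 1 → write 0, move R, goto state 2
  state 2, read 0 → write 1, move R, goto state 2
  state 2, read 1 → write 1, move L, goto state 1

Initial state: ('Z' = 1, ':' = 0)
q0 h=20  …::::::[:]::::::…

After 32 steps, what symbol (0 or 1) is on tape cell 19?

1

t=0: q0 h=20  …::::::[:]::::::…
t=1: q2 h=19  …::::::[:]Z:::::…
t=2: q2 h=20  …:::::Z[Z]::::::…
t=3: q1 h=19  …::::::[Z]Z:::::…
t=4: q2 h=20  …::::::[Z]::::::…
t=5: q1 h=19  …::::::[:]Z:::::…
t=6: q0 h=18  …::::::[:]ZZ::::…
t=7: q2 h=17  …::::::[:]ZZZ:::…
t=8: q2 h=18  …:::::Z[Z]ZZ::::…
t=9: q1 h=17  …::::::[Z]ZZZ:::…
t=10: q2 h=18  …::::::[Z]ZZ::::…
t=11: q1 h=17  …::::::[:]ZZZ:::…
t=12: q0 h=16  …::::::[:]ZZZZ::…
t=13: q2 h=15  …::::::[:]ZZZZZ:…
t=14: q2 h=16  …:::::Z[Z]ZZZZ::…
t=15: q1 h=15  …::::::[Z]ZZZZZ:…
t=16: q2 h=16  …::::::[Z]ZZZZ::…
t=17: q1 h=15  …::::::[:]ZZZZZ:…
t=18: q0 h=14  …::::::[:]ZZZZZZ…
t=19: q2 h=13  …::::::[:]ZZZZZZ…
t=20: q2 h=14  …:::::Z[Z]ZZZZZZ…
t=21: q1 h=13  …::::::[Z]ZZZZZZ…
t=22: q2 h=14  …::::::[Z]ZZZZZZ…
t=23: q1 h=13  …::::::[:]ZZZZZZ…
t=24: q0 h=12  …::::::[:]ZZZZZZ…
t=25: q2 h=11  …::::::[:]ZZZZZZ…
t=26: q2 h=12  …:::::Z[Z]ZZZZZZ…
t=27: q1 h=11  …::::::[Z]ZZZZZZ…
t=28: q2 h=12  …::::::[Z]ZZZZZZ…
t=29: q1 h=11  …::::::[:]ZZZZZZ…
t=30: q0 h=10  …::::::[:]ZZZZZZ…
t=31: q2 h= 9  …::::::[:]ZZZZZZ…
t=32: q2 h=10  …:::::Z[Z]ZZZZZZ…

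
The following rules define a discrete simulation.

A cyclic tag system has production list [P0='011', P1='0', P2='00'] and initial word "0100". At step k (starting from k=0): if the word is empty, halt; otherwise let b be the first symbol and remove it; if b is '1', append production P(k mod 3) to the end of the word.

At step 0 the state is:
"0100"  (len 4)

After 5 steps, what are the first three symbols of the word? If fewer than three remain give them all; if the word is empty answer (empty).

t=0: "0100"  (len 4)
t=1: "100"  (len 3)
t=2: "000"  (len 3)
t=3: "00"  (len 2)
t=4: "0"  (len 1)
t=5: (halted — word empty)

(empty)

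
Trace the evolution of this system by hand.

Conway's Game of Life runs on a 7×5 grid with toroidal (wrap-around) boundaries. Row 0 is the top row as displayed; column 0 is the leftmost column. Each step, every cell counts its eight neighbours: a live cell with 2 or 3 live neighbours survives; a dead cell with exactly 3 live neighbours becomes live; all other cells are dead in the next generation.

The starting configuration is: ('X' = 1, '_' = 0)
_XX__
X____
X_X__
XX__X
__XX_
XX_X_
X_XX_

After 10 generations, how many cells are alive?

k=0  _XX__
X____
X_X__
XX__X
__XX_
XX_X_
X_XX_
k=1  X_XXX
X_X__
_____
X___X
___X_
X____
X__X_
k=2  X_X__
X_X__
XX__X
____X
X____
_____
X_XX_
k=3  X_X__
__XX_
_X_XX
_X__X
_____
_X__X
__XXX
k=4  _____
X____
_X__X
__XXX
_____
X_X_X
__X_X
k=5  _____
X____
_XX_X
X_XXX
XXX__
XX__X
XX__X
k=6  _X__X
XX___
__X__
_____
_____
___X_
_X__X
k=7  _XX_X
XXX__
_X___
_____
_____
_____
__XXX
k=8  ____X
___X_
XXX__
_____
_____
___X_
XXX_X
k=9  _XX_X
XXXXX
_XX__
_X___
_____
XXXXX
XXX_X
k=10  _____
____X
____X
_XX__
___XX
_____
_____

6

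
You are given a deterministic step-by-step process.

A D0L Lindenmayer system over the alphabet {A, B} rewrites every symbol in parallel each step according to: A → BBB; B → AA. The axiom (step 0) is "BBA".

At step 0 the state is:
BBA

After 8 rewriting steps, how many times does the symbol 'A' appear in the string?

1296

0) BBA
1) AAAABBB
2) BBBBBBBBBBBBAAAAAA
3) AAAAAAAAAAAAAAAAAAAAAAAABBBBBBBBBBBBBBBBBB
4) BBBBBBBBBBBBBBBBBBBBBBBBBBBBBBBBBBBBBBBBBBBBBBBBBBBBBBBBBBBBBBBBBBBBBBBBAAAAAAAAAAAAAAAAAAAAAAAAAAAAAAAAAAAA
5) AAAAAAAAAAAAAAAAAAAAAAAAAAAAAAAAAAAAAAAAAAAAAAAAAAAAAAAAAA…BBBBBBBBBBBBBBBBBBBBBBBBBBBBBBBBBBBBBBBBBBBBBBBBBBBBBBBBBB  (len 252)
6) BBBBBBBBBBBBBBBBBBBBBBBBBBBBBBBBBBBBBBBBBBBBBBBBBBBBBBBBBB…AAAAAAAAAAAAAAAAAAAAAAAAAAAAAAAAAAAAAAAAAAAAAAAAAAAAAAAAAA  (len 648)
7) AAAAAAAAAAAAAAAAAAAAAAAAAAAAAAAAAAAAAAAAAAAAAAAAAAAAAAAAAA…BBBBBBBBBBBBBBBBBBBBBBBBBBBBBBBBBBBBBBBBBBBBBBBBBBBBBBBBBB  (len 1512)
8) BBBBBBBBBBBBBBBBBBBBBBBBBBBBBBBBBBBBBBBBBBBBBBBBBBBBBBBBBB…AAAAAAAAAAAAAAAAAAAAAAAAAAAAAAAAAAAAAAAAAAAAAAAAAAAAAAAAAA  (len 3888)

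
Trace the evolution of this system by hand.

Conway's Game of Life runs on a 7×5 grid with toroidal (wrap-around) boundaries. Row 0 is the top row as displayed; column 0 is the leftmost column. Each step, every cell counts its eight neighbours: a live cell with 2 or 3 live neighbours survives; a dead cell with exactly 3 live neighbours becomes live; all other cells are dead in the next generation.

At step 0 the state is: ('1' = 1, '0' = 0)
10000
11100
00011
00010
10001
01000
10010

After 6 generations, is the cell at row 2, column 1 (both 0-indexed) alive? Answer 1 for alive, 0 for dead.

[0] 10000
11100
00011
00010
10001
01000
10010
[1] 10100
11110
11011
10010
10001
01000
11001
[2] 00000
00000
00000
00110
11001
01000
00101
[3] 00000
00000
00000
11111
11011
01111
00000
[4] 00000
00000
11111
00000
00000
01000
00110
[5] 00000
11111
11111
11111
00000
00100
00100
[6] 10001
00000
00000
00000
10001
00000
00000

0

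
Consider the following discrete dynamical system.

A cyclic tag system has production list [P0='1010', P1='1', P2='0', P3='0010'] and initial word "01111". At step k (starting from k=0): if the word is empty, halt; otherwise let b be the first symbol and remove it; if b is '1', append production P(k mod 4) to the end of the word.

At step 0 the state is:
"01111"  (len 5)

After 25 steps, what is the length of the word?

t=0: "01111"  (len 5)
t=1: "1111"  (len 4)
t=2: "1111"  (len 4)
t=3: "1110"  (len 4)
t=4: "1100010"  (len 7)
t=5: "1000101010"  (len 10)
t=6: "0001010101"  (len 10)
t=7: "001010101"  (len 9)
t=8: "01010101"  (len 8)
t=9: "1010101"  (len 7)
t=10: "0101011"  (len 7)
t=11: "101011"  (len 6)
t=12: "010110010"  (len 9)
t=13: "10110010"  (len 8)
t=14: "01100101"  (len 8)
t=15: "1100101"  (len 7)
t=16: "1001010010"  (len 10)
t=17: "0010100101010"  (len 13)
t=18: "010100101010"  (len 12)
t=19: "10100101010"  (len 11)
t=20: "01001010100010"  (len 14)
t=21: "1001010100010"  (len 13)
t=22: "0010101000101"  (len 13)
t=23: "010101000101"  (len 12)
t=24: "10101000101"  (len 11)
t=25: "01010001011010"  (len 14)

14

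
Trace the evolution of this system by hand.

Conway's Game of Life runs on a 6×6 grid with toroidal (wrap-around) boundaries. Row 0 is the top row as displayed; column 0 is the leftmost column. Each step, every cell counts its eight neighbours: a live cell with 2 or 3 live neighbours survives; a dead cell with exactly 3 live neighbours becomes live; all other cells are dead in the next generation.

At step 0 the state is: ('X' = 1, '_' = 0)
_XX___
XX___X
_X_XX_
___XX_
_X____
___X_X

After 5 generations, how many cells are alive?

8

k=0  _XX___
XX___X
_X_XX_
___XX_
_X____
___X_X
k=1  _XX_XX
___XXX
_X_X__
___XX_
__XX__
XX____
k=2  _XX___
_X___X
_____X
____X_
_XXXX_
X___XX
k=3  _XX_X_
_XX___
X___XX
__X_XX
XXX___
X___XX
k=4  __X_X_
__X_X_
X_X_X_
__X_X_
__X___
____X_
k=5  ____XX
__X_X_
__X_X_
__X__X
______
______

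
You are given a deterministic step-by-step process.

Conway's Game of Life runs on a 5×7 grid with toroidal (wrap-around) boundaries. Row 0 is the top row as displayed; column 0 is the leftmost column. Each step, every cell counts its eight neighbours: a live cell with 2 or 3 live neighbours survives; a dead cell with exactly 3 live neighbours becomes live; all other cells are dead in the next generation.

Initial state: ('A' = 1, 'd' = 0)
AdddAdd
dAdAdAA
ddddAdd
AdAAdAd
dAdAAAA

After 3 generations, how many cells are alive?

8

step 0: AdddAdd
dAdAdAA
ddddAdd
AdAAdAd
dAdAAAA
step 1: dAddddd
AddAdAA
AAddddd
AAAdddd
dAddddd
step 2: dAAdddA
ddAdddA
ddddddd
ddAdddd
ddddddd
step 3: AAAdddd
AAAdddd
ddddddd
ddddddd
dAAdddd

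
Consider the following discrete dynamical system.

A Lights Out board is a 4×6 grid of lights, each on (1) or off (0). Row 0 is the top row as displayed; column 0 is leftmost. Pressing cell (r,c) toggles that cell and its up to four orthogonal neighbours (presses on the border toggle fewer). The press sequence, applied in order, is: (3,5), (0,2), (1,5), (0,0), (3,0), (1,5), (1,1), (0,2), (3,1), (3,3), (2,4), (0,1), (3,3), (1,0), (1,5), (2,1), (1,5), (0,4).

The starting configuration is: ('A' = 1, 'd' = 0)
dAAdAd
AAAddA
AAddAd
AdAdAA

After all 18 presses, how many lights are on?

10

t=0: dAAdAd
AAAddA
AAddAd
AdAdAA
t=1: dAAdAd
AAAddA
AAddAA
AdAddd
t=2: dddAAd
AAdddA
AAddAA
AdAddd
t=3: dddAAA
AAddAd
AAddAd
AdAddd
t=4: AAdAAA
dAddAd
AAddAd
AdAddd
t=5: AAdAAA
dAddAd
dAddAd
dAAddd
t=6: AAdAAd
dAdddA
dAddAA
dAAddd
t=7: AddAAd
AdAddA
ddddAA
dAAddd
t=8: AAAdAd
AddddA
ddddAA
dAAddd
t=9: AAAdAd
AddddA
dAddAA
Addddd
t=10: AAAdAd
AddddA
dAdAAA
AdAAAd
t=11: AAAdAd
AdddAA
dAdddd
AdAAdd
t=12: ddddAd
AAddAA
dAdddd
AdAAdd
t=13: ddddAd
AAddAA
dAdAdd
AdddAd
t=14: AdddAd
ddddAA
AAdAdd
AdddAd
t=15: AdddAA
dddddd
AAdAdA
AdddAd
t=16: AdddAA
dAdddd
ddAAdA
AAddAd
t=17: AdddAd
dAddAA
ddAAdd
AAddAd
t=18: AddAdA
dAdddA
ddAAdd
AAddAd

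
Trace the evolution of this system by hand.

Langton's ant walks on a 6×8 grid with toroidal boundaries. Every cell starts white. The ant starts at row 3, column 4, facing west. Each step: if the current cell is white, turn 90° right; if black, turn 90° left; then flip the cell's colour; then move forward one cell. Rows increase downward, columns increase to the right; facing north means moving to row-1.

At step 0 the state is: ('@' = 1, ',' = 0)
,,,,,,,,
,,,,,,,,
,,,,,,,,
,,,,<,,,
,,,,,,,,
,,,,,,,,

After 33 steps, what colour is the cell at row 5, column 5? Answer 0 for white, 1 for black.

t=0: ,,,,,,,,
,,,,,,,,
,,,,,,,,
,,,,<,,,
,,,,,,,,
,,,,,,,,
t=1: ,,,,,,,,
,,,,,,,,
,,,,^,,,
,,,,@,,,
,,,,,,,,
,,,,,,,,
t=2: ,,,,,,,,
,,,,,,,,
,,,,@>,,
,,,,@,,,
,,,,,,,,
,,,,,,,,
t=3: ,,,,,,,,
,,,,,,,,
,,,,@@,,
,,,,@v,,
,,,,,,,,
,,,,,,,,
t=4: ,,,,,,,,
,,,,,,,,
,,,,@@,,
,,,,<@,,
,,,,,,,,
,,,,,,,,
t=5: ,,,,,,,,
,,,,,,,,
,,,,@@,,
,,,,,@,,
,,,,v,,,
,,,,,,,,
t=6: ,,,,,,,,
,,,,,,,,
,,,,@@,,
,,,,,@,,
,,,<@,,,
,,,,,,,,
t=7: ,,,,,,,,
,,,,,,,,
,,,,@@,,
,,,^,@,,
,,,@@,,,
,,,,,,,,
t=8: ,,,,,,,,
,,,,,,,,
,,,,@@,,
,,,@>@,,
,,,@@,,,
,,,,,,,,
t=9: ,,,,,,,,
,,,,,,,,
,,,,@@,,
,,,@@@,,
,,,@v,,,
,,,,,,,,
t=10: ,,,,,,,,
,,,,,,,,
,,,,@@,,
,,,@@@,,
,,,@,>,,
,,,,,,,,
t=11: ,,,,,,,,
,,,,,,,,
,,,,@@,,
,,,@@@,,
,,,@,@,,
,,,,,v,,
t=12: ,,,,,,,,
,,,,,,,,
,,,,@@,,
,,,@@@,,
,,,@,@,,
,,,,<@,,
t=13: ,,,,,,,,
,,,,,,,,
,,,,@@,,
,,,@@@,,
,,,@^@,,
,,,,@@,,
t=14: ,,,,,,,,
,,,,,,,,
,,,,@@,,
,,,@@@,,
,,,@@>,,
,,,,@@,,
t=15: ,,,,,,,,
,,,,,,,,
,,,,@@,,
,,,@@^,,
,,,@@,,,
,,,,@@,,
t=16: ,,,,,,,,
,,,,,,,,
,,,,@@,,
,,,@<,,,
,,,@@,,,
,,,,@@,,
t=17: ,,,,,,,,
,,,,,,,,
,,,,@@,,
,,,@,,,,
,,,@v,,,
,,,,@@,,
t=18: ,,,,,,,,
,,,,,,,,
,,,,@@,,
,,,@,,,,
,,,@,>,,
,,,,@@,,
t=19: ,,,,,,,,
,,,,,,,,
,,,,@@,,
,,,@,,,,
,,,@,@,,
,,,,@v,,
t=20: ,,,,,,,,
,,,,,,,,
,,,,@@,,
,,,@,,,,
,,,@,@,,
,,,,@,>,
t=21: ,,,,,,v,
,,,,,,,,
,,,,@@,,
,,,@,,,,
,,,@,@,,
,,,,@,@,
t=22: ,,,,,<@,
,,,,,,,,
,,,,@@,,
,,,@,,,,
,,,@,@,,
,,,,@,@,
t=23: ,,,,,@@,
,,,,,,,,
,,,,@@,,
,,,@,,,,
,,,@,@,,
,,,,@^@,
t=24: ,,,,,@@,
,,,,,,,,
,,,,@@,,
,,,@,,,,
,,,@,@,,
,,,,@@>,
t=25: ,,,,,@@,
,,,,,,,,
,,,,@@,,
,,,@,,,,
,,,@,@^,
,,,,@@,,
t=26: ,,,,,@@,
,,,,,,,,
,,,,@@,,
,,,@,,,,
,,,@,@@>
,,,,@@,,
t=27: ,,,,,@@,
,,,,,,,,
,,,,@@,,
,,,@,,,,
,,,@,@@@
,,,,@@,v
t=28: ,,,,,@@,
,,,,,,,,
,,,,@@,,
,,,@,,,,
,,,@,@@@
,,,,@@<@
t=29: ,,,,,@@,
,,,,,,,,
,,,,@@,,
,,,@,,,,
,,,@,@^@
,,,,@@@@
t=30: ,,,,,@@,
,,,,,,,,
,,,,@@,,
,,,@,,,,
,,,@,<,@
,,,,@@@@
t=31: ,,,,,@@,
,,,,,,,,
,,,,@@,,
,,,@,,,,
,,,@,,,@
,,,,@v@@
t=32: ,,,,,@@,
,,,,,,,,
,,,,@@,,
,,,@,,,,
,,,@,,,@
,,,,@,>@
t=33: ,,,,,@@,
,,,,,,,,
,,,,@@,,
,,,@,,,,
,,,@,,^@
,,,,@,,@

0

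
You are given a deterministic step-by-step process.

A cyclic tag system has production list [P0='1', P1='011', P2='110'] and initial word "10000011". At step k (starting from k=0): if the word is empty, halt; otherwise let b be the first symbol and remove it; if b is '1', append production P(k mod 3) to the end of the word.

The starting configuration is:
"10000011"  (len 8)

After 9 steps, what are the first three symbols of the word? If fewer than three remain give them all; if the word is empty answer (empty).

101

t=0: "10000011"  (len 8)
t=1: "00000111"  (len 8)
t=2: "0000111"  (len 7)
t=3: "000111"  (len 6)
t=4: "00111"  (len 5)
t=5: "0111"  (len 4)
t=6: "111"  (len 3)
t=7: "111"  (len 3)
t=8: "11011"  (len 5)
t=9: "1011110"  (len 7)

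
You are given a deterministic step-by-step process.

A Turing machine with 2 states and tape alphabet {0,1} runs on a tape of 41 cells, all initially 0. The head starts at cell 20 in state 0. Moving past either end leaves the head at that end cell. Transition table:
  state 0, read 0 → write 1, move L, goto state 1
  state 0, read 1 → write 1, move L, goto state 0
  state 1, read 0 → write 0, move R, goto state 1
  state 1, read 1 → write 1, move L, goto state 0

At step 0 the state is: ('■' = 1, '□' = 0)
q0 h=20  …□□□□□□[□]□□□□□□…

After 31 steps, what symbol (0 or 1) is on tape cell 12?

step 0: q0 h=20  …□□□□□□[□]□□□□□□…
step 1: q1 h=19  …□□□□□□[□]■□□□□□…
step 2: q1 h=20  …□□□□□□[■]□□□□□□…
step 3: q0 h=19  …□□□□□□[□]■□□□□□…
step 4: q1 h=18  …□□□□□□[□]■■□□□□…
step 5: q1 h=19  …□□□□□□[■]■□□□□□…
step 6: q0 h=18  …□□□□□□[□]■■□□□□…
step 7: q1 h=17  …□□□□□□[□]■■■□□□…
step 8: q1 h=18  …□□□□□□[■]■■□□□□…
step 9: q0 h=17  …□□□□□□[□]■■■□□□…
step 10: q1 h=16  …□□□□□□[□]■■■■□□…
step 11: q1 h=17  …□□□□□□[■]■■■□□□…
step 12: q0 h=16  …□□□□□□[□]■■■■□□…
step 13: q1 h=15  …□□□□□□[□]■■■■■□…
step 14: q1 h=16  …□□□□□□[■]■■■■□□…
step 15: q0 h=15  …□□□□□□[□]■■■■■□…
step 16: q1 h=14  …□□□□□□[□]■■■■■■…
step 17: q1 h=15  …□□□□□□[■]■■■■■□…
step 18: q0 h=14  …□□□□□□[□]■■■■■■…
step 19: q1 h=13  …□□□□□□[□]■■■■■■…
step 20: q1 h=14  …□□□□□□[■]■■■■■■…
step 21: q0 h=13  …□□□□□□[□]■■■■■■…
step 22: q1 h=12  …□□□□□□[□]■■■■■■…
step 23: q1 h=13  …□□□□□□[■]■■■■■■…
step 24: q0 h=12  …□□□□□□[□]■■■■■■…
step 25: q1 h=11  …□□□□□□[□]■■■■■■…
step 26: q1 h=12  …□□□□□□[■]■■■■■■…
step 27: q0 h=11  …□□□□□□[□]■■■■■■…
step 28: q1 h=10  …□□□□□□[□]■■■■■■…
step 29: q1 h=11  …□□□□□□[■]■■■■■■…
step 30: q0 h=10  …□□□□□□[□]■■■■■■…
step 31: q1 h= 9  …□□□□□□[□]■■■■■■…

1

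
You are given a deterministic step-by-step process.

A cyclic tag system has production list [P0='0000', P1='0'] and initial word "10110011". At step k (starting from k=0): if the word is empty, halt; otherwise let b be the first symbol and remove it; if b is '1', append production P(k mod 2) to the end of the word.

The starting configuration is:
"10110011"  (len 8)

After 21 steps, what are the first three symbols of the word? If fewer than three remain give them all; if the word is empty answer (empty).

[0] "10110011"  (len 8)
[1] "01100110000"  (len 11)
[2] "1100110000"  (len 10)
[3] "1001100000000"  (len 13)
[4] "0011000000000"  (len 13)
[5] "011000000000"  (len 12)
[6] "11000000000"  (len 11)
[7] "10000000000000"  (len 14)
[8] "00000000000000"  (len 14)
[9] "0000000000000"  (len 13)
[10] "000000000000"  (len 12)
[11] "00000000000"  (len 11)
[12] "0000000000"  (len 10)
[13] "000000000"  (len 9)
[14] "00000000"  (len 8)
[15] "0000000"  (len 7)
[16] "000000"  (len 6)
[17] "00000"  (len 5)
[18] "0000"  (len 4)
[19] "000"  (len 3)
[20] "00"  (len 2)
[21] "0"  (len 1)

0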